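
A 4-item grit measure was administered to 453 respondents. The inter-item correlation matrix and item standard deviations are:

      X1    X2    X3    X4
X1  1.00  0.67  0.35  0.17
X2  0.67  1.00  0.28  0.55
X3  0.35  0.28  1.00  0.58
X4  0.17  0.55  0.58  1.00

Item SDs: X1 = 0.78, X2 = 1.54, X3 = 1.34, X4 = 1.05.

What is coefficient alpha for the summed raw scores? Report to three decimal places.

Σσ²ᵢ = 0.78² + 1.54² + 1.34² + 1.05² = 5.8781
Covariances σ_ij = r_ij · s_i · s_j:
  σ(X1,X2) = 0.67 × 0.78 × 1.54 = 0.8048
  σ(X1,X3) = 0.35 × 0.78 × 1.34 = 0.3658
  σ(X1,X4) = 0.17 × 0.78 × 1.05 = 0.1392
  σ(X2,X3) = 0.28 × 1.54 × 1.34 = 0.5778
  σ(X2,X4) = 0.55 × 1.54 × 1.05 = 0.8894
  σ(X3,X4) = 0.58 × 1.34 × 1.05 = 0.8161
σ²_T = Σσ²ᵢ + 2·Σσ_ij = 5.8781 + 2 × 3.5931 = 13.0643
α = (4/3)·(1 − 5.8781/13.0643) = 0.733

α = 0.733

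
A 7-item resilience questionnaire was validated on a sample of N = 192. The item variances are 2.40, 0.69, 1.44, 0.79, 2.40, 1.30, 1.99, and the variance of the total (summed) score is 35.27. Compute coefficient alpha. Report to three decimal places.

coefficient alpha = 0.802

sum of item variances = 2.40 + 0.69 + 1.44 + 0.79 + 2.40 + 1.30 + 1.99 = 11.01
α = (k/(k−1))·(1 − sum of item variances/σ²_T) = (7/6)·(1 − 11.01/35.27) = 0.802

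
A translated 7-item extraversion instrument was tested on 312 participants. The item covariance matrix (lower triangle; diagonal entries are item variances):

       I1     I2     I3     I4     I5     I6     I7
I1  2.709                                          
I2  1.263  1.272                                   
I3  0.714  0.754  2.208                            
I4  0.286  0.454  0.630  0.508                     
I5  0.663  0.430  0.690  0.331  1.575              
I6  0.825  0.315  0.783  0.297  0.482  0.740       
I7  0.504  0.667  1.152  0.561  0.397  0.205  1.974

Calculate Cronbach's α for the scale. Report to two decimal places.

α = 0.81

ΣVar(i) = 2.709 + 1.272 + 2.208 + 0.508 + 1.575 + 0.740 + 1.974 = 10.986
Sum of off-diagonal covariances = 12.403
σ²_T = 10.986 + 2 × 12.403 = 35.792
α = (k/(k−1))·(1 − ΣVar(i)/σ²_T) = (7/6)·(1 − 10.986/35.792) = 0.81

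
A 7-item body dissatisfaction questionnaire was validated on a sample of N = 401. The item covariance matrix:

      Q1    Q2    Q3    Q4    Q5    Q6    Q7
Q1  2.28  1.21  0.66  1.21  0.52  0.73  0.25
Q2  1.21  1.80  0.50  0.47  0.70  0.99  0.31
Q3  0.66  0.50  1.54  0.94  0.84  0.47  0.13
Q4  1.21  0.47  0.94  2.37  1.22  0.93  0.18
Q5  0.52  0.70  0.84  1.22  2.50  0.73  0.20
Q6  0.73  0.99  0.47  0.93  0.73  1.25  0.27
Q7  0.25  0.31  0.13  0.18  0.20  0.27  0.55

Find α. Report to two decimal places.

ΣVar(i) = 2.28 + 1.80 + 1.54 + 2.37 + 2.50 + 1.25 + 0.55 = 12.29
Σ_{i<j} σ_ij = 13.46
total variance = 12.29 + 2 × 13.46 = 39.21
α = (k/(k−1))·(1 − ΣVar(i)/total variance) = (7/6)·(1 − 12.29/39.21) = 0.80

α = 0.80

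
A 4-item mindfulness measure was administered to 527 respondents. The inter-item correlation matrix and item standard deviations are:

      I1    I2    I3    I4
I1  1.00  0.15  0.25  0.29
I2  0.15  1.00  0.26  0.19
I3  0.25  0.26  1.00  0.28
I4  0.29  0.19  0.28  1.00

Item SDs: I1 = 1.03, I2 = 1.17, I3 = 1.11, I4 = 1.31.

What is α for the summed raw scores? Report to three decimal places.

α = 0.551

Σσ²ᵢ = 1.03² + 1.17² + 1.11² + 1.31² = 5.3780
Covariances σ_ij = r_ij · s_i · s_j:
  σ(I1,I2) = 0.15 × 1.03 × 1.17 = 0.1808
  σ(I1,I3) = 0.25 × 1.03 × 1.11 = 0.2858
  σ(I1,I4) = 0.29 × 1.03 × 1.31 = 0.3913
  σ(I2,I3) = 0.26 × 1.17 × 1.11 = 0.3377
  σ(I2,I4) = 0.19 × 1.17 × 1.31 = 0.2912
  σ(I3,I4) = 0.28 × 1.11 × 1.31 = 0.4071
σ²_T = Σσ²ᵢ + 2·Σσ_ij = 5.3780 + 2 × 1.8939 = 9.1658
α = (4/3)·(1 − 5.3780/9.1658) = 0.551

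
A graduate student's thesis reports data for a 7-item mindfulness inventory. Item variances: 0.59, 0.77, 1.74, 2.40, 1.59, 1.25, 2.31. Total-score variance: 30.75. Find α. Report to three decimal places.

sum of item variances = 0.59 + 0.77 + 1.74 + 2.40 + 1.59 + 1.25 + 2.31 = 10.65
α = (k/(k−1))·(1 − sum of item variances/σ²_T) = (7/6)·(1 − 10.65/30.75) = 0.763

α = 0.763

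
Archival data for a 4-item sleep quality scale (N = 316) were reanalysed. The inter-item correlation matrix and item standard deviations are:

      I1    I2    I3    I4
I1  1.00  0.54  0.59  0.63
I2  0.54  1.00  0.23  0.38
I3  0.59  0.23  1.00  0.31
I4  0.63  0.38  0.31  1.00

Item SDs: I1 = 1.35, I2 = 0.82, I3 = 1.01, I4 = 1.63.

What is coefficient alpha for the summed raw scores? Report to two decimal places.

α = 0.75

Σσ²ᵢ = 1.35² + 0.82² + 1.01² + 1.63² = 6.1719
Covariances σ_ij = r_ij · s_i · s_j:
  σ(I1,I2) = 0.54 × 1.35 × 0.82 = 0.5978
  σ(I1,I3) = 0.59 × 1.35 × 1.01 = 0.8045
  σ(I1,I4) = 0.63 × 1.35 × 1.63 = 1.3863
  σ(I2,I3) = 0.23 × 0.82 × 1.01 = 0.1905
  σ(I2,I4) = 0.38 × 0.82 × 1.63 = 0.5079
  σ(I3,I4) = 0.31 × 1.01 × 1.63 = 0.5104
σ²_T = Σσ²ᵢ + 2·Σσ_ij = 6.1719 + 2 × 3.9974 = 14.1667
α = (4/3)·(1 − 6.1719/14.1667) = 0.75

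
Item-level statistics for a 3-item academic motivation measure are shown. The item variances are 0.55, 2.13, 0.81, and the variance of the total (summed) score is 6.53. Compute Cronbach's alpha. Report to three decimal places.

Cronbach's alpha = 0.698

Σσ²ᵢ = 0.55 + 2.13 + 0.81 = 3.49
α = (k/(k−1))·(1 − Σσ²ᵢ/σ²_total) = (3/2)·(1 − 3.49/6.53) = 0.698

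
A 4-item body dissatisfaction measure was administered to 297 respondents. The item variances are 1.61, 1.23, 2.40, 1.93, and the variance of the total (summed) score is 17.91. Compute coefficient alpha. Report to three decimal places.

coefficient alpha = 0.800

Σσ²ᵢ = 1.61 + 1.23 + 2.40 + 1.93 = 7.17
α = (k/(k−1))·(1 − Σσ²ᵢ/Var(T)) = (4/3)·(1 − 7.17/17.91) = 0.800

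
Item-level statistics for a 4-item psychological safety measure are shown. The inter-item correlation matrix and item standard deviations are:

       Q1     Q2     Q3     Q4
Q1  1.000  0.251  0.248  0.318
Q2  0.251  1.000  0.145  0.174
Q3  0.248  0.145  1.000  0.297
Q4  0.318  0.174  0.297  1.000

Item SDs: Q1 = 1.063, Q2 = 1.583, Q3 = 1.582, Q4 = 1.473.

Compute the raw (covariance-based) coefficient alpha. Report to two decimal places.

coefficient alpha = 0.54

Σσ²ᵢ = 1.063² + 1.583² + 1.582² + 1.473² = 8.3083
Covariances σ_ij = r_ij · s_i · s_j:
  σ(Q1,Q2) = 0.251 × 1.063 × 1.583 = 0.4224
  σ(Q1,Q3) = 0.248 × 1.063 × 1.582 = 0.4171
  σ(Q1,Q4) = 0.318 × 1.063 × 1.473 = 0.4979
  σ(Q2,Q3) = 0.145 × 1.583 × 1.582 = 0.3631
  σ(Q2,Q4) = 0.174 × 1.583 × 1.473 = 0.4057
  σ(Q3,Q4) = 0.297 × 1.582 × 1.473 = 0.6921
σ²_T = Σσ²ᵢ + 2·Σσ_ij = 8.3083 + 2 × 2.7983 = 13.9049
α = (4/3)·(1 − 8.3083/13.9049) = 0.54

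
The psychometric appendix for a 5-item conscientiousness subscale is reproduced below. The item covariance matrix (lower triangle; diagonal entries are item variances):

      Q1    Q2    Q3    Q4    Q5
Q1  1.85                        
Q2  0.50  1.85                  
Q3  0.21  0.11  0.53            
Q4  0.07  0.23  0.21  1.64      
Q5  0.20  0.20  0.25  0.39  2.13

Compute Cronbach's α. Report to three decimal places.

Σσᵢ² = 1.85 + 1.85 + 0.53 + 1.64 + 2.13 = 8.00
Sum of off-diagonal covariances = 2.37
σ²_total = 8.00 + 2 × 2.37 = 12.74
α = (k/(k−1))·(1 − Σσᵢ²/σ²_total) = (5/4)·(1 − 8.00/12.74) = 0.465

Cronbach's α = 0.465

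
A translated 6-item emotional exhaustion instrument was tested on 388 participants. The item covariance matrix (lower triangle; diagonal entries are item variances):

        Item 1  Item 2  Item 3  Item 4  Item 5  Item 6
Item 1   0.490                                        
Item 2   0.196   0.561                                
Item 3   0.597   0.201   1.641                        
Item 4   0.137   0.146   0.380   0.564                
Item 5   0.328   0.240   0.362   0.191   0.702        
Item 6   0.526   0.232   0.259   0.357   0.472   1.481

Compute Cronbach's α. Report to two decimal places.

Σσ²ᵢ = 0.490 + 0.561 + 1.641 + 0.564 + 0.702 + 1.481 = 5.439
Sum of the distinct covariances = 4.624
total variance = 5.439 + 2 × 4.624 = 14.687
α = (k/(k−1))·(1 − Σσ²ᵢ/total variance) = (6/5)·(1 − 5.439/14.687) = 0.76

α = 0.76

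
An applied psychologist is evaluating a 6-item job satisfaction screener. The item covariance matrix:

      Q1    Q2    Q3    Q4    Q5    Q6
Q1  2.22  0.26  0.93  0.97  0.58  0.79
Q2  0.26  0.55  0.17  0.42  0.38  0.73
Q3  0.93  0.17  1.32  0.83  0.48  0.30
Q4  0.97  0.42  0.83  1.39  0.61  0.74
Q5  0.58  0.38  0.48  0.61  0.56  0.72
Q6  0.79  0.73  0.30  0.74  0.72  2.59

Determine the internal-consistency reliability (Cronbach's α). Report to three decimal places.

Σσ²ᵢ = 2.22 + 0.55 + 1.32 + 1.39 + 0.56 + 2.59 = 8.63
Sum of off-diagonal covariances = 8.91
σ²_total = 8.63 + 2 × 8.91 = 26.45
α = (k/(k−1))·(1 − Σσ²ᵢ/σ²_total) = (6/5)·(1 − 8.63/26.45) = 0.808

α = 0.808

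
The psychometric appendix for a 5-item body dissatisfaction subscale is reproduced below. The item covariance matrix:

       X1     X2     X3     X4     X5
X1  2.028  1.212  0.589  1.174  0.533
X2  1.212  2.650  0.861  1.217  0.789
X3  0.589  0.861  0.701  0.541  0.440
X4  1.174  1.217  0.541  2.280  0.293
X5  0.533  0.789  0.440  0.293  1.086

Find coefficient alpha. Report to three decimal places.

coefficient alpha = 0.795

sum of item variances = 2.028 + 2.650 + 0.701 + 2.280 + 1.086 = 8.745
Sum of off-diagonal covariances = 7.649
σ²_total = 8.745 + 2 × 7.649 = 24.043
α = (k/(k−1))·(1 − sum of item variances/σ²_total) = (5/4)·(1 − 8.745/24.043) = 0.795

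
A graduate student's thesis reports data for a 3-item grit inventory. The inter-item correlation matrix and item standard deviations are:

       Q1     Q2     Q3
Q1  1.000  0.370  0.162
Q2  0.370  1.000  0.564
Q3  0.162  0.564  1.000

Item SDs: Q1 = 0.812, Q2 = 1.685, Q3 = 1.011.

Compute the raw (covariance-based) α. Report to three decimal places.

α = 0.622

Σσ²ᵢ = 0.812² + 1.685² + 1.011² = 4.5207
Covariances σ_ij = r_ij · s_i · s_j:
  σ(Q1,Q2) = 0.370 × 0.812 × 1.685 = 0.5062
  σ(Q1,Q3) = 0.162 × 0.812 × 1.011 = 0.1330
  σ(Q2,Q3) = 0.564 × 1.685 × 1.011 = 0.9608
σ²_T = Σσ²ᵢ + 2·Σσ_ij = 4.5207 + 2 × 1.6000 = 7.7207
α = (3/2)·(1 − 4.5207/7.7207) = 0.622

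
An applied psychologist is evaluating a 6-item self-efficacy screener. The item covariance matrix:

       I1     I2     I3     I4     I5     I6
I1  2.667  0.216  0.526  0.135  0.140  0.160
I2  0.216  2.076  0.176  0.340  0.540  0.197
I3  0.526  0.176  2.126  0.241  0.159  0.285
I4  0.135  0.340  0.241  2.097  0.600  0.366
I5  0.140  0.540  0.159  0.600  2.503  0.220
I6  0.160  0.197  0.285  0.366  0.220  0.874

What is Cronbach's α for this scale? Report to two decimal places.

Cronbach's α = 0.49

Σσ²ᵢ = 2.667 + 2.076 + 2.126 + 2.097 + 2.503 + 0.874 = 12.343
Σ_{i<j} σ_ij = 4.301
σ²_total = 12.343 + 2 × 4.301 = 20.945
α = (k/(k−1))·(1 − Σσ²ᵢ/σ²_total) = (6/5)·(1 − 12.343/20.945) = 0.49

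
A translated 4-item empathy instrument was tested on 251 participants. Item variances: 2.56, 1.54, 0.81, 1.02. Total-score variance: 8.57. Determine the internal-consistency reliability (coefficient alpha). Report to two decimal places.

coefficient alpha = 0.41

sum of item variances = 2.56 + 1.54 + 0.81 + 1.02 = 5.93
α = (k/(k−1))·(1 − sum of item variances/σ²_total) = (4/3)·(1 − 5.93/8.57) = 0.41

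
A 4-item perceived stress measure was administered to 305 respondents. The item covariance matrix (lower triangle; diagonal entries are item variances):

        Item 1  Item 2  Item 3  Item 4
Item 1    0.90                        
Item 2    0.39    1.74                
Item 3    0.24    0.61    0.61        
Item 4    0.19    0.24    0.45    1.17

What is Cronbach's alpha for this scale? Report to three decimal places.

α = 0.653

Σσᵢ² = 0.90 + 1.74 + 0.61 + 1.17 = 4.42
Σ_{i<j} σ_ij = 2.12
Var(T) = 4.42 + 2 × 2.12 = 8.66
α = (k/(k−1))·(1 − Σσᵢ²/Var(T)) = (4/3)·(1 − 4.42/8.66) = 0.653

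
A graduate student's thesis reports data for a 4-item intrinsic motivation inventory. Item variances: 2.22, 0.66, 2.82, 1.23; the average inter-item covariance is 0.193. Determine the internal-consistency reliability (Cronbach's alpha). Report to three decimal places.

Σσ²ᵢ = 2.22 + 0.66 + 2.82 + 1.23 = 6.93
Sum of the 6 distinct covariances = 6 × 0.193 = 1.158
σ²_total = Σσ²ᵢ + 2·Σcov = 6.93 + 2 × 1.158 = 9.246
α = (4/3)·(1 − 6.93/9.246) = 0.334

Cronbach's alpha = 0.334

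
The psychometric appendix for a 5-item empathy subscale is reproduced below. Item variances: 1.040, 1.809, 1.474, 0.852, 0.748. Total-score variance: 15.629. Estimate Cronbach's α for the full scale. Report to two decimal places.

α = 0.78

Σσ²ᵢ = 1.040 + 1.809 + 1.474 + 0.852 + 0.748 = 5.923
α = (k/(k−1))·(1 − Σσ²ᵢ/σ²_T) = (5/4)·(1 − 5.923/15.629) = 0.78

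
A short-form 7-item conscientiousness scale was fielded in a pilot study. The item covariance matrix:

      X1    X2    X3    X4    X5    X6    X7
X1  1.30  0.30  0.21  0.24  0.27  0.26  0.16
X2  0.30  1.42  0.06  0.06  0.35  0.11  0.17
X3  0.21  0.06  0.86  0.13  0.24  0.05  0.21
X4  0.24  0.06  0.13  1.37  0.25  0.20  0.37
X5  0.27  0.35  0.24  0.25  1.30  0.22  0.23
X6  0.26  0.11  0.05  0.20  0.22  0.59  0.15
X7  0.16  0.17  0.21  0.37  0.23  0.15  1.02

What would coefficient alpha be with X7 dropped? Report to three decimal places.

coefficient alpha = 0.556

Remaining items: X1, X2, X3, X4, X5, X6 (k = 6).
sum of item variances = 1.30 + 1.42 + 0.86 + 1.37 + 1.30 + 0.59 = 6.84
σ²_total = 6.84 + 2 × 2.95 = 12.74
α (item deleted) = (6/5)·(1 − 6.84/12.74) = 0.556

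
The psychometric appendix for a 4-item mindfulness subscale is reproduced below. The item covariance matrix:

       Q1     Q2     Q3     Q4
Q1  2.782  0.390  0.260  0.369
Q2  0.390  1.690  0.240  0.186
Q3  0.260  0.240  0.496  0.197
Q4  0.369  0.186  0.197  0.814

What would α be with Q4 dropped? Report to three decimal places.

Remaining items: Q1, Q2, Q3 (k = 3).
Σσᵢ² = 2.782 + 1.690 + 0.496 = 4.968
σ²_T = 4.968 + 2 × 0.890 = 6.748
α (item deleted) = (3/2)·(1 − 4.968/6.748) = 0.396

α = 0.396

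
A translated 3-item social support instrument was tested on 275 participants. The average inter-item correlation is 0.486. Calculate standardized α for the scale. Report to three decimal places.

α = 0.739

Standardized α = k·r̄ / (1 + (k−1)·r̄) = 3 × 0.486 / (1 + 2 × 0.486)
  = 1.4580 / 1.9720 = 0.739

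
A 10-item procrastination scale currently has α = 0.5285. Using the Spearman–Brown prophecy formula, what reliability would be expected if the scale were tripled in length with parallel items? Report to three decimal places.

predicted reliability = 0.771

Length factor m = 3
α' = m·α / (1 + (m−1)·α)
   = 3 × 0.5285 / (1 + (3 − 1) × 0.5285)
   = 1.5855 / 2.0570 = 0.771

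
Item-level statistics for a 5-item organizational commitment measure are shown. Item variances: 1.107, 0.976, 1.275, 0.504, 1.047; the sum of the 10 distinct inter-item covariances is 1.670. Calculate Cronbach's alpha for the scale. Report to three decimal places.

Σσᵢ² = 1.107 + 0.976 + 1.275 + 0.504 + 1.047 = 4.909
Sum of distinct covariances = 1.670
Var(T) = Σσᵢ² + 2·Σcov = 4.909 + 2 × 1.670 = 8.249
α = (5/4)·(1 − 4.909/8.249) = 0.506

α = 0.506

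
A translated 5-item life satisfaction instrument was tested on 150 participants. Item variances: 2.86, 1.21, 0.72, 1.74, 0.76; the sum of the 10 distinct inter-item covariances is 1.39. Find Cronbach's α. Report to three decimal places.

Cronbach's α = 0.345

Σσ²ᵢ = 2.86 + 1.21 + 0.72 + 1.74 + 0.76 = 7.29
Sum of distinct covariances = 1.39
Var(T) = Σσ²ᵢ + 2·Σcov = 7.29 + 2 × 1.39 = 10.07
α = (5/4)·(1 − 7.29/10.07) = 0.345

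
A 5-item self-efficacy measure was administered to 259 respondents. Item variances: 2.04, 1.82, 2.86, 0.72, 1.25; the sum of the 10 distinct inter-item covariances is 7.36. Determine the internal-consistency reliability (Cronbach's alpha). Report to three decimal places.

Σσᵢ² = 2.04 + 1.82 + 2.86 + 0.72 + 1.25 = 8.69
Sum of distinct covariances = 7.36
σ²_total = Σσᵢ² + 2·Σcov = 8.69 + 2 × 7.36 = 23.41
α = (5/4)·(1 − 8.69/23.41) = 0.786

Cronbach's alpha = 0.786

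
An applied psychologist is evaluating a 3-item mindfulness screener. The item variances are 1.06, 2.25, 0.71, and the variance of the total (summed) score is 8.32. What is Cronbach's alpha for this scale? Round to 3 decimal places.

α = 0.775

sum of item variances = 1.06 + 2.25 + 0.71 = 4.02
α = (k/(k−1))·(1 − sum of item variances/Var(T)) = (3/2)·(1 − 4.02/8.32) = 0.775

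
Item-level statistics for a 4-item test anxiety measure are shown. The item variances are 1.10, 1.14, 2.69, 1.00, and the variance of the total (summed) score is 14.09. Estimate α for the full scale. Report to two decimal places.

ΣVar(i) = 1.10 + 1.14 + 2.69 + 1.00 = 5.93
α = (k/(k−1))·(1 − ΣVar(i)/σ²_total) = (4/3)·(1 − 5.93/14.09) = 0.77

α = 0.77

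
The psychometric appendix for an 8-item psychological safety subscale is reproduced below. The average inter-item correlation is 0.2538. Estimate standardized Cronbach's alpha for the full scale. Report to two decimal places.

Standardized α = k·r̄ / (1 + (k−1)·r̄) = 8 × 0.2538 / (1 + 7 × 0.2538)
  = 2.0304 / 2.7766 = 0.73

α = 0.73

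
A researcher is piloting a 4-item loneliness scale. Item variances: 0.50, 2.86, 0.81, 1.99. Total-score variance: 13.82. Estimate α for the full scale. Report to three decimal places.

α = 0.739

sum of item variances = 0.50 + 2.86 + 0.81 + 1.99 = 6.16
α = (k/(k−1))·(1 − sum of item variances/Var(T)) = (4/3)·(1 − 6.16/13.82) = 0.739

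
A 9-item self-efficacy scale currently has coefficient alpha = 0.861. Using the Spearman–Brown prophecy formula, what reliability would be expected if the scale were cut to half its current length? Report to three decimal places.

Length factor m = 1/2
α' = m·α / (1 − (1−m)·α)
   = 1/2 × 0.861 / (1 − (1 − 1/2) × 0.861)
   = 0.4305 / 0.5695 = 0.756

predicted reliability = 0.756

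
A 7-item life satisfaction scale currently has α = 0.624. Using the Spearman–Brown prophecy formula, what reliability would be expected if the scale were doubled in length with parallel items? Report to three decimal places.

predicted reliability = 0.768

Length factor m = 2
α' = m·α / (1 + (m−1)·α)
   = 2 × 0.624 / (1 + (2 − 1) × 0.624)
   = 1.2480 / 1.6240 = 0.768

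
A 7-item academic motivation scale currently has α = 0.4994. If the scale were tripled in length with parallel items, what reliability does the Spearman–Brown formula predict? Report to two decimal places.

Length factor m = 3
α' = m·α / (1 + (m−1)·α)
   = 3 × 0.4994 / (1 + (3 − 1) × 0.4994)
   = 1.4982 / 1.9988 = 0.75

predicted reliability = 0.75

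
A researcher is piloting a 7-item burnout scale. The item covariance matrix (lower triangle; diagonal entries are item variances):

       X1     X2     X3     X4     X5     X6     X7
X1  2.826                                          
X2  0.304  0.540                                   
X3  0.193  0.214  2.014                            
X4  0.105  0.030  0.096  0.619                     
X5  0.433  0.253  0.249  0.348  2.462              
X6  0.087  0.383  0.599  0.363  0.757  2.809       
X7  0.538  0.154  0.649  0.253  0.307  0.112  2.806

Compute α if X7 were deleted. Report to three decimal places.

α = 0.527

Remaining items: X1, X2, X3, X4, X5, X6 (k = 6).
sum of item variances = 2.826 + 0.540 + 2.014 + 0.619 + 2.462 + 2.809 = 11.270
σ²_total = 11.270 + 2 × 4.414 = 20.098
α (item deleted) = (6/5)·(1 − 11.270/20.098) = 0.527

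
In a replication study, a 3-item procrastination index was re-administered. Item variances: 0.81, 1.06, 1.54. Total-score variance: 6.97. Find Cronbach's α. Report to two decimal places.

α = 0.77

ΣVar(i) = 0.81 + 1.06 + 1.54 = 3.41
α = (k/(k−1))·(1 − ΣVar(i)/Var(T)) = (3/2)·(1 − 3.41/6.97) = 0.77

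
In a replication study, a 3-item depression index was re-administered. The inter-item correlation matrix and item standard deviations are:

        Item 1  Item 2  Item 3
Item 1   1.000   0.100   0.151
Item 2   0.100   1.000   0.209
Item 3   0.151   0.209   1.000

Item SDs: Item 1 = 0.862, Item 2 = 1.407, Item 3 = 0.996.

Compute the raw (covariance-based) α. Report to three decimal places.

α = 0.340

Σσ²ᵢ = 0.862² + 1.407² + 0.996² = 3.7147
Covariances σ_ij = r_ij · s_i · s_j:
  σ(Item 1,Item 2) = 0.100 × 0.862 × 1.407 = 0.1213
  σ(Item 1,Item 3) = 0.151 × 0.862 × 0.996 = 0.1296
  σ(Item 2,Item 3) = 0.209 × 1.407 × 0.996 = 0.2929
σ²_T = Σσ²ᵢ + 2·Σσ_ij = 3.7147 + 2 × 0.5438 = 4.8023
α = (3/2)·(1 − 3.7147/4.8023) = 0.340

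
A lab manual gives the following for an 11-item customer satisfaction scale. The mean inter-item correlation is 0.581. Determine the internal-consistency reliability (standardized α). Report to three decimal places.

Standardized α = k·r̄ / (1 + (k−1)·r̄) = 11 × 0.581 / (1 + 10 × 0.581)
  = 6.3910 / 6.8100 = 0.938

α = 0.938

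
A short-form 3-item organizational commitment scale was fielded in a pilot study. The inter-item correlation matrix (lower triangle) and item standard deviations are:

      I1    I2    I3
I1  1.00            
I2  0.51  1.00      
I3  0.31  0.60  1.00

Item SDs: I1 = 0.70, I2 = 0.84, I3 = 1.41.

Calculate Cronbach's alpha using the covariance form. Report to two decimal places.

Σσ²ᵢ = 0.70² + 0.84² + 1.41² = 3.1837
Covariances σ_ij = r_ij · s_i · s_j:
  σ(I1,I2) = 0.51 × 0.70 × 0.84 = 0.2999
  σ(I1,I3) = 0.31 × 0.70 × 1.41 = 0.3060
  σ(I2,I3) = 0.60 × 0.84 × 1.41 = 0.7106
σ²_T = Σσ²ᵢ + 2·Σσ_ij = 3.1837 + 2 × 1.3165 = 5.8167
α = (3/2)·(1 − 3.1837/5.8167) = 0.68

Cronbach's alpha = 0.68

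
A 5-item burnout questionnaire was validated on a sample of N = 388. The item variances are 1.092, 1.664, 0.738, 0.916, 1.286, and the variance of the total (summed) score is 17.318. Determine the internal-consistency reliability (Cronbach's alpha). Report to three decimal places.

Cronbach's alpha = 0.839

Σσ²ᵢ = 1.092 + 1.664 + 0.738 + 0.916 + 1.286 = 5.696
α = (k/(k−1))·(1 − Σσ²ᵢ/Var(T)) = (5/4)·(1 − 5.696/17.318) = 0.839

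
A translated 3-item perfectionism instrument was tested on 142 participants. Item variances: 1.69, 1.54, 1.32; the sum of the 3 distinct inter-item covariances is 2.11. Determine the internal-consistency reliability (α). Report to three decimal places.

sum of item variances = 1.69 + 1.54 + 1.32 = 4.55
Sum of distinct covariances = 2.11
σ²_total = sum of item variances + 2·Σcov = 4.55 + 2 × 2.11 = 8.77
α = (3/2)·(1 − 4.55/8.77) = 0.722

α = 0.722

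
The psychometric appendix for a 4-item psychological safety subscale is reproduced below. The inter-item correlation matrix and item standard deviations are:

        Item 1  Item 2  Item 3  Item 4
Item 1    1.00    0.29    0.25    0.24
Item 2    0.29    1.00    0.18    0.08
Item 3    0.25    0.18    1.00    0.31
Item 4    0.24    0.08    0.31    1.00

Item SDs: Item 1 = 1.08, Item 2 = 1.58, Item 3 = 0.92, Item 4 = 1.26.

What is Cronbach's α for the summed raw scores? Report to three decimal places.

Σσ²ᵢ = 1.08² + 1.58² + 0.92² + 1.26² = 6.0968
Covariances σ_ij = r_ij · s_i · s_j:
  σ(Item 1,Item 2) = 0.29 × 1.08 × 1.58 = 0.4949
  σ(Item 1,Item 3) = 0.25 × 1.08 × 0.92 = 0.2484
  σ(Item 1,Item 4) = 0.24 × 1.08 × 1.26 = 0.3266
  σ(Item 2,Item 3) = 0.18 × 1.58 × 0.92 = 0.2616
  σ(Item 2,Item 4) = 0.08 × 1.58 × 1.26 = 0.1593
  σ(Item 3,Item 4) = 0.31 × 0.92 × 1.26 = 0.3594
σ²_T = Σσ²ᵢ + 2·Σσ_ij = 6.0968 + 2 × 1.8502 = 9.7972
α = (4/3)·(1 − 6.0968/9.7972) = 0.504

Cronbach's α = 0.504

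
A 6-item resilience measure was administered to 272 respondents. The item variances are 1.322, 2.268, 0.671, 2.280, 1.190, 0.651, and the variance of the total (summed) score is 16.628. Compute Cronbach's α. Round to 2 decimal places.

Σσᵢ² = 1.322 + 2.268 + 0.671 + 2.280 + 1.190 + 0.651 = 8.382
α = (k/(k−1))·(1 − Σσᵢ²/total variance) = (6/5)·(1 − 8.382/16.628) = 0.60

α = 0.60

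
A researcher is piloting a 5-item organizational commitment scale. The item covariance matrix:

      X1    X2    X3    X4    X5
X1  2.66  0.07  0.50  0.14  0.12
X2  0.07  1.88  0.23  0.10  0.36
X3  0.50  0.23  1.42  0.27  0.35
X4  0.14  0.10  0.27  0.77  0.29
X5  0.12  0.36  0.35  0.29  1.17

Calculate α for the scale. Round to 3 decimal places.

α = 0.476

sum of item variances = 2.66 + 1.88 + 1.42 + 0.77 + 1.17 = 7.90
Σ_{i<j} σ_ij = 2.43
σ²_total = 7.90 + 2 × 2.43 = 12.76
α = (k/(k−1))·(1 − sum of item variances/σ²_total) = (5/4)·(1 − 7.90/12.76) = 0.476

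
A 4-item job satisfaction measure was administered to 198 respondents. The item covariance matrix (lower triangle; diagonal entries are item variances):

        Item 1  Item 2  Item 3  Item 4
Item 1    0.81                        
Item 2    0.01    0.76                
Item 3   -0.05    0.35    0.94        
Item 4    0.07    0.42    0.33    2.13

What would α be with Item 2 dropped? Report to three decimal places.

Remaining items: Item 1, Item 3, Item 4 (k = 3).
ΣVar(i) = 0.81 + 0.94 + 2.13 = 3.88
total variance = 3.88 + 2 × 0.35 = 4.58
α (item deleted) = (3/2)·(1 − 3.88/4.58) = 0.229

α = 0.229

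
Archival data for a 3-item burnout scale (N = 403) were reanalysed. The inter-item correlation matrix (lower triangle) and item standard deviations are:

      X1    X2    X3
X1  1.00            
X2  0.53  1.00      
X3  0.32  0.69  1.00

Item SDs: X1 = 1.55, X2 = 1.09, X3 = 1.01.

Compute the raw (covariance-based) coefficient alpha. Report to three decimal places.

Σσ²ᵢ = 1.55² + 1.09² + 1.01² = 4.6107
Covariances σ_ij = r_ij · s_i · s_j:
  σ(X1,X2) = 0.53 × 1.55 × 1.09 = 0.8954
  σ(X1,X3) = 0.32 × 1.55 × 1.01 = 0.5010
  σ(X2,X3) = 0.69 × 1.09 × 1.01 = 0.7596
σ²_T = Σσ²ᵢ + 2·Σσ_ij = 4.6107 + 2 × 2.1560 = 8.9227
α = (3/2)·(1 − 4.6107/8.9227) = 0.725

coefficient alpha = 0.725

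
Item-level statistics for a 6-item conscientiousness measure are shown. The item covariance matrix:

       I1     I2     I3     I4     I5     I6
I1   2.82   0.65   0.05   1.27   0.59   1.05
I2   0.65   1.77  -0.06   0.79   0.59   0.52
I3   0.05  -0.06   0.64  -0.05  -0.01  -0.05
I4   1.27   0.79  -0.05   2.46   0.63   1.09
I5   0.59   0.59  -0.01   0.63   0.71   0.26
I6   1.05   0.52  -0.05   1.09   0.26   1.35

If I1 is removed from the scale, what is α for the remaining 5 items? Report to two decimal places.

α = 0.65

Remaining items: I2, I3, I4, I5, I6 (k = 5).
Σσᵢ² = 1.77 + 0.64 + 2.46 + 0.71 + 1.35 = 6.93
Var(T) = 6.93 + 2 × 3.71 = 14.35
α (item deleted) = (5/4)·(1 − 6.93/14.35) = 0.65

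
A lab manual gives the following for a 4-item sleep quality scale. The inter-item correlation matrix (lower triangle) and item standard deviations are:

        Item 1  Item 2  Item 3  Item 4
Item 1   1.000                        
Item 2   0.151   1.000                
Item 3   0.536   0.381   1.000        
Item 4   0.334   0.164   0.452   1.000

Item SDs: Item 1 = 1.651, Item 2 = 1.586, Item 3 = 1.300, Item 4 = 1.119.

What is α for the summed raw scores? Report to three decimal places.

α = 0.650

Σσ²ᵢ = 1.651² + 1.586² + 1.300² + 1.119² = 8.1834
Covariances σ_ij = r_ij · s_i · s_j:
  σ(Item 1,Item 2) = 0.151 × 1.651 × 1.586 = 0.3954
  σ(Item 1,Item 3) = 0.536 × 1.651 × 1.300 = 1.1504
  σ(Item 1,Item 4) = 0.334 × 1.651 × 1.119 = 0.6171
  σ(Item 2,Item 3) = 0.381 × 1.586 × 1.300 = 0.7855
  σ(Item 2,Item 4) = 0.164 × 1.586 × 1.119 = 0.2911
  σ(Item 3,Item 4) = 0.452 × 1.300 × 1.119 = 0.6575
σ²_T = Σσ²ᵢ + 2·Σσ_ij = 8.1834 + 2 × 3.8970 = 15.9774
α = (4/3)·(1 − 8.1834/15.9774) = 0.650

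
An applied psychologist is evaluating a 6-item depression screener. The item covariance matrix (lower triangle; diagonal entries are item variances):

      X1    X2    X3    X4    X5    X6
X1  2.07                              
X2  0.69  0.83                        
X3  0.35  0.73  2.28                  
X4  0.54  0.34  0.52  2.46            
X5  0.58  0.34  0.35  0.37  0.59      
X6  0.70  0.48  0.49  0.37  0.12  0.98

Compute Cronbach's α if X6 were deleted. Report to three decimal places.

Remaining items: X1, X2, X3, X4, X5 (k = 5).
sum of item variances = 2.07 + 0.83 + 2.28 + 2.46 + 0.59 = 8.23
total variance = 8.23 + 2 × 4.81 = 17.85
α (item deleted) = (5/4)·(1 − 8.23/17.85) = 0.674

Cronbach's α = 0.674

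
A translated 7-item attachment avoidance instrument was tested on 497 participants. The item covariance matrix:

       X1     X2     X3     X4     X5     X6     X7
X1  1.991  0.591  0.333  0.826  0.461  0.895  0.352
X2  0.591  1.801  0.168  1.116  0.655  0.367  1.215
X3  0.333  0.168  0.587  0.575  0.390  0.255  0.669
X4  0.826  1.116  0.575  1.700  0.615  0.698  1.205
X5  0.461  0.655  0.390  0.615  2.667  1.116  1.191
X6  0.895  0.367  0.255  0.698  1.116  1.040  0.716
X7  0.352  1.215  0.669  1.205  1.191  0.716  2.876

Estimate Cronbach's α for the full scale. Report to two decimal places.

Σσᵢ² = 1.991 + 1.801 + 0.587 + 1.700 + 2.667 + 1.040 + 2.876 = 12.662
Sum of off-diagonal covariances = 14.409
Var(T) = 12.662 + 2 × 14.409 = 41.480
α = (k/(k−1))·(1 − Σσᵢ²/Var(T)) = (7/6)·(1 − 12.662/41.480) = 0.81

α = 0.81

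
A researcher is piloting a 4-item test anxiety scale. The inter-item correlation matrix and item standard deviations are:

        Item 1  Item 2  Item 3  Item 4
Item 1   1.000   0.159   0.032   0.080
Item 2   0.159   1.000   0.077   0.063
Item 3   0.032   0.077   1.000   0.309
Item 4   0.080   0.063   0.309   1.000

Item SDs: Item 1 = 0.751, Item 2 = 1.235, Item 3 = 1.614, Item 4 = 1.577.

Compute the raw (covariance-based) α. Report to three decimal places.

α = 0.363

Σσ²ᵢ = 0.751² + 1.235² + 1.614² + 1.577² = 7.1812
Covariances σ_ij = r_ij · s_i · s_j:
  σ(Item 1,Item 2) = 0.159 × 0.751 × 1.235 = 0.1475
  σ(Item 1,Item 3) = 0.032 × 0.751 × 1.614 = 0.0388
  σ(Item 1,Item 4) = 0.080 × 0.751 × 1.577 = 0.0947
  σ(Item 2,Item 3) = 0.077 × 1.235 × 1.614 = 0.1535
  σ(Item 2,Item 4) = 0.063 × 1.235 × 1.577 = 0.1227
  σ(Item 3,Item 4) = 0.309 × 1.614 × 1.577 = 0.7865
σ²_T = Σσ²ᵢ + 2·Σσ_ij = 7.1812 + 2 × 1.3437 = 9.8686
α = (4/3)·(1 − 7.1812/9.8686) = 0.363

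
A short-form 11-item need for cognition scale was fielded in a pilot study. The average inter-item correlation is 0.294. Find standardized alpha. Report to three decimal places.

Standardized α = k·r̄ / (1 + (k−1)·r̄) = 11 × 0.294 / (1 + 10 × 0.294)
  = 3.2340 / 3.9400 = 0.821

α = 0.821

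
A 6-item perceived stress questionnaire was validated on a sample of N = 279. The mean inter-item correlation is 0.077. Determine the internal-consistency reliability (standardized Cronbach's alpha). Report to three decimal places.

α = 0.334

Standardized α = k·r̄ / (1 + (k−1)·r̄) = 6 × 0.077 / (1 + 5 × 0.077)
  = 0.4620 / 1.3850 = 0.334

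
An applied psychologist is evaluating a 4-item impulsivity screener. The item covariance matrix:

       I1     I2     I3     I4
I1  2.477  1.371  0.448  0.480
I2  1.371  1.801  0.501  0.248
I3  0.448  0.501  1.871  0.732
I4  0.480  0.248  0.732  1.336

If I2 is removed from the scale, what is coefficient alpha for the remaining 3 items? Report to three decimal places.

Remaining items: I1, I3, I4 (k = 3).
Σσᵢ² = 2.477 + 1.871 + 1.336 = 5.684
Var(T) = 5.684 + 2 × 1.660 = 9.004
α (item deleted) = (3/2)·(1 − 5.684/9.004) = 0.553

coefficient alpha = 0.553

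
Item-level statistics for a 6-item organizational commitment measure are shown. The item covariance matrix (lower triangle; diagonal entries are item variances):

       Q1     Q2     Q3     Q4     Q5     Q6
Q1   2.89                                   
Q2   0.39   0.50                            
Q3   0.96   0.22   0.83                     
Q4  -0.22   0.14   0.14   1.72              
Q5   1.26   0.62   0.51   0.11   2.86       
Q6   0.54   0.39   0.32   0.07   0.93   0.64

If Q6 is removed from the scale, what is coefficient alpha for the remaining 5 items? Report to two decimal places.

coefficient alpha = 0.61

Remaining items: Q1, Q2, Q3, Q4, Q5 (k = 5).
sum of item variances = 2.89 + 0.50 + 0.83 + 1.72 + 2.86 = 8.80
total variance = 8.80 + 2 × 4.13 = 17.06
α (item deleted) = (5/4)·(1 − 8.80/17.06) = 0.61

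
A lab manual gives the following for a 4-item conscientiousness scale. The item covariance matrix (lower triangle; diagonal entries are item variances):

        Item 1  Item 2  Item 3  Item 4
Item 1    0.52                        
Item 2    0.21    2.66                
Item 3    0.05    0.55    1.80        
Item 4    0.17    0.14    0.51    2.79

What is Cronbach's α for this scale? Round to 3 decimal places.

sum of item variances = 0.52 + 2.66 + 1.80 + 2.79 = 7.77
Sum of the distinct covariances = 1.63
Var(T) = 7.77 + 2 × 1.63 = 11.03
α = (k/(k−1))·(1 − sum of item variances/Var(T)) = (4/3)·(1 − 7.77/11.03) = 0.394

α = 0.394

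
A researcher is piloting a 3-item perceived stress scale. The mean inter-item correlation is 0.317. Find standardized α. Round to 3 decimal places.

standardized α = 0.582

Standardized α = k·r̄ / (1 + (k−1)·r̄) = 3 × 0.317 / (1 + 2 × 0.317)
  = 0.9510 / 1.6340 = 0.582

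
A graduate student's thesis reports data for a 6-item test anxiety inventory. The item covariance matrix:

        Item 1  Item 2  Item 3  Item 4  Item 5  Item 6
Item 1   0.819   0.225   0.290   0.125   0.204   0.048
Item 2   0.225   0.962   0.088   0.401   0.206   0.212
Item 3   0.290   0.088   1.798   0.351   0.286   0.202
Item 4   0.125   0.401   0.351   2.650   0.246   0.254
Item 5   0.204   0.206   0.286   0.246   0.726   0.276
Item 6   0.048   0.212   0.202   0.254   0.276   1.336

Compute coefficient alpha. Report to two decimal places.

α = 0.54

Σσᵢ² = 0.819 + 0.962 + 1.798 + 2.650 + 0.726 + 1.336 = 8.291
Sum of the distinct covariances = 3.414
total variance = 8.291 + 2 × 3.414 = 15.119
α = (k/(k−1))·(1 − Σσᵢ²/total variance) = (6/5)·(1 − 8.291/15.119) = 0.54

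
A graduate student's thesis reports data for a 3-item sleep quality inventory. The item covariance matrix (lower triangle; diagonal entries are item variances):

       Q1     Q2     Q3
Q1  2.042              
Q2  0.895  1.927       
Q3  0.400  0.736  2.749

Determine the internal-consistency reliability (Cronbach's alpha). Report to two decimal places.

sum of item variances = 2.042 + 1.927 + 2.749 = 6.718
Σ_{i<j} σ_ij = 2.031
σ²_T = 6.718 + 2 × 2.031 = 10.780
α = (k/(k−1))·(1 − sum of item variances/σ²_T) = (3/2)·(1 − 6.718/10.780) = 0.57

Cronbach's alpha = 0.57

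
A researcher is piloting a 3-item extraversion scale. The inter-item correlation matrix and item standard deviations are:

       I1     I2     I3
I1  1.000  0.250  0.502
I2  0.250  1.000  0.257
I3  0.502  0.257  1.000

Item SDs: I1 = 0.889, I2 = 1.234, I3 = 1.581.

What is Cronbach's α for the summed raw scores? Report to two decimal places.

Cronbach's α = 0.57

Σσ²ᵢ = 0.889² + 1.234² + 1.581² = 4.8126
Covariances σ_ij = r_ij · s_i · s_j:
  σ(I1,I2) = 0.250 × 0.889 × 1.234 = 0.2743
  σ(I1,I3) = 0.502 × 0.889 × 1.581 = 0.7056
  σ(I2,I3) = 0.257 × 1.234 × 1.581 = 0.5014
σ²_T = Σσ²ᵢ + 2·Σσ_ij = 4.8126 + 2 × 1.4813 = 7.7752
α = (3/2)·(1 − 4.8126/7.7752) = 0.57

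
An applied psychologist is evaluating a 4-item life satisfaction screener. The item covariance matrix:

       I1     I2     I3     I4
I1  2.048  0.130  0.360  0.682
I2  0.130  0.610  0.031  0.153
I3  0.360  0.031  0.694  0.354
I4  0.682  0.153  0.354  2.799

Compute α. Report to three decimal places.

α = 0.476

Σσ²ᵢ = 2.048 + 0.610 + 0.694 + 2.799 = 6.151
Sum of the distinct covariances = 1.710
σ²_total = 6.151 + 2 × 1.710 = 9.571
α = (k/(k−1))·(1 − Σσ²ᵢ/σ²_total) = (4/3)·(1 − 6.151/9.571) = 0.476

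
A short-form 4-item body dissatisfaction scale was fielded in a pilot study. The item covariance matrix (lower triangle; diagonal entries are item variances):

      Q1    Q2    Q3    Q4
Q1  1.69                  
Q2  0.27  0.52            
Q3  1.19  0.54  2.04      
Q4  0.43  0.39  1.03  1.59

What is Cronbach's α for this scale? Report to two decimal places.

ΣVar(i) = 1.69 + 0.52 + 2.04 + 1.59 = 5.84
Sum of the distinct covariances = 3.85
σ²_total = 5.84 + 2 × 3.85 = 13.54
α = (k/(k−1))·(1 − ΣVar(i)/σ²_total) = (4/3)·(1 − 5.84/13.54) = 0.76

α = 0.76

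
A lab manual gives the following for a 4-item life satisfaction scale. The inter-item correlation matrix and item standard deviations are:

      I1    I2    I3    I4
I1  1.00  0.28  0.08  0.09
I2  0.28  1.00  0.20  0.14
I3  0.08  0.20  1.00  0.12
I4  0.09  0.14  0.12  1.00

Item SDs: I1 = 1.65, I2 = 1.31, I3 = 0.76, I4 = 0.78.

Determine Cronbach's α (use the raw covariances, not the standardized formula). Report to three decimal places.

α = 0.407

Σσ²ᵢ = 1.65² + 1.31² + 0.76² + 0.78² = 5.6246
Covariances σ_ij = r_ij · s_i · s_j:
  σ(I1,I2) = 0.28 × 1.65 × 1.31 = 0.6052
  σ(I1,I3) = 0.08 × 1.65 × 0.76 = 0.1003
  σ(I1,I4) = 0.09 × 1.65 × 0.78 = 0.1158
  σ(I2,I3) = 0.20 × 1.31 × 0.76 = 0.1991
  σ(I2,I4) = 0.14 × 1.31 × 0.78 = 0.1431
  σ(I3,I4) = 0.12 × 0.76 × 0.78 = 0.0711
σ²_T = Σσ²ᵢ + 2·Σσ_ij = 5.6246 + 2 × 1.2346 = 8.0938
α = (4/3)·(1 − 5.6246/8.0938) = 0.407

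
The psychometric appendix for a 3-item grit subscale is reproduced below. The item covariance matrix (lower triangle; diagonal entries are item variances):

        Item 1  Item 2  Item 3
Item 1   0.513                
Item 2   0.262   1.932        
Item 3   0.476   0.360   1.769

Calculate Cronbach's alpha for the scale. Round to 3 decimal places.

α = 0.514

Σσ²ᵢ = 0.513 + 1.932 + 1.769 = 4.214
Sum of the distinct covariances = 1.098
Var(T) = 4.214 + 2 × 1.098 = 6.410
α = (k/(k−1))·(1 − Σσ²ᵢ/Var(T)) = (3/2)·(1 − 4.214/6.410) = 0.514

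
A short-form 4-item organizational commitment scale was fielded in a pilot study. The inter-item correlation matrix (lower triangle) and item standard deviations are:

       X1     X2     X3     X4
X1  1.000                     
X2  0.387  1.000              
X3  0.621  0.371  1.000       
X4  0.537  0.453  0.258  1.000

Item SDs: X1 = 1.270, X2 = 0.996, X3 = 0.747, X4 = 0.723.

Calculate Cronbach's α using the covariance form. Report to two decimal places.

Σσ²ᵢ = 1.270² + 0.996² + 0.747² + 0.723² = 3.6857
Covariances σ_ij = r_ij · s_i · s_j:
  σ(X1,X2) = 0.387 × 1.270 × 0.996 = 0.4895
  σ(X1,X3) = 0.621 × 1.270 × 0.747 = 0.5891
  σ(X1,X4) = 0.537 × 1.270 × 0.723 = 0.4931
  σ(X2,X3) = 0.371 × 0.996 × 0.747 = 0.2760
  σ(X2,X4) = 0.453 × 0.996 × 0.723 = 0.3262
  σ(X3,X4) = 0.258 × 0.747 × 0.723 = 0.1393
σ²_T = Σσ²ᵢ + 2·Σσ_ij = 3.6857 + 2 × 2.3132 = 8.3121
α = (4/3)·(1 − 3.6857/8.3121) = 0.74

Cronbach's α = 0.74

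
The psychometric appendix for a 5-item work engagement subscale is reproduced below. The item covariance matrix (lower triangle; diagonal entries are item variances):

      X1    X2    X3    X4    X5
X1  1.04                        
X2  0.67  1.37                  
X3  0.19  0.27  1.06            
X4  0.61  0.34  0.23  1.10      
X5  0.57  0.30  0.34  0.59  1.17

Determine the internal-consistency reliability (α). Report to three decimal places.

α = 0.736

Σσᵢ² = 1.04 + 1.37 + 1.06 + 1.10 + 1.17 = 5.74
Sum of the distinct covariances = 4.11
Var(T) = 5.74 + 2 × 4.11 = 13.96
α = (k/(k−1))·(1 − Σσᵢ²/Var(T)) = (5/4)·(1 − 5.74/13.96) = 0.736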